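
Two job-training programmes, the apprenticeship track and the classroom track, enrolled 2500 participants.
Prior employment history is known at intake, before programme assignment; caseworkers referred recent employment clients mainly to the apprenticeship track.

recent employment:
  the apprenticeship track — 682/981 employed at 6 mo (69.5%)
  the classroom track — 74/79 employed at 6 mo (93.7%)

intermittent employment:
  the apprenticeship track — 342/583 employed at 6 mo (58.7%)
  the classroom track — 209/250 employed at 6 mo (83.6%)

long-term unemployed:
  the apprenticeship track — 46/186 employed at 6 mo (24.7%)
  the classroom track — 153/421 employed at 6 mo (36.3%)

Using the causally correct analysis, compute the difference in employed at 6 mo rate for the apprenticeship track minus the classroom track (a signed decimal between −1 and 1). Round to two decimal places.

-0.21

The stratified and pooled comparisons disagree (the classroom track wins within each prior employment history; the apprenticeship track wins overall), so the answer turns on the causal role of prior employment history.
Prior employment history differs across programmes for reasons unrelated to any effect of the programme itself, and it separately predicts the outcome — a classic confounder. We must compare within prior employment history levels.
Adjusting over the population distribution of prior employment history: 0.424·(0.695−0.937) + 0.333·(0.587−0.836) + 0.243·(0.247−0.363) = -0.214.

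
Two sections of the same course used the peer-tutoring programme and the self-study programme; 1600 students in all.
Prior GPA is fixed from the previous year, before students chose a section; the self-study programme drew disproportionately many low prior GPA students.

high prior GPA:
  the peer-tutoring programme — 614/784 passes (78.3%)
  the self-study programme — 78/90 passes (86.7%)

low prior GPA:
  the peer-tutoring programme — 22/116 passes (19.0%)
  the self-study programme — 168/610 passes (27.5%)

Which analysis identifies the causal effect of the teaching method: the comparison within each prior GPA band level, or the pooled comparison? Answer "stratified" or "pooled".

stratified

The stratified and pooled comparisons disagree (the self-study programme wins within each prior GPA band; the peer-tutoring programme wins overall), so the answer turns on the causal role of prior GPA band.
Since prior GPA band is a pre-existing factor (not a product of the teaching method) and it affects the outcome on its own, it is a confounder. The stratified rates, not the pooled rate, identify the causal effect.
Within each level — high prior GPA: 78.3% vs 86.7%; low prior GPA: 19.0% vs 27.5% — the self-study programme is higher every time.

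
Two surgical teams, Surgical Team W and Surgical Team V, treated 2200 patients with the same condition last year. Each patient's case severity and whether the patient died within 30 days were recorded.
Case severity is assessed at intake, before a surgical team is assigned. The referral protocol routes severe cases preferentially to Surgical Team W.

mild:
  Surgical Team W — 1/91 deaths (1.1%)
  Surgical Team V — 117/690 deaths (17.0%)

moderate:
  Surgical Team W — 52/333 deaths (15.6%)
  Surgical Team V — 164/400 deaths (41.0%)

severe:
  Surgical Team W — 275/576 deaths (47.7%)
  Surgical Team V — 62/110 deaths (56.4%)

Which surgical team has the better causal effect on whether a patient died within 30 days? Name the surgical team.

Surgical Team W

Nothing the surgical team does changes case severity; the imbalance is an allocation artefact. With case severity also predicting the outcome, the pooled figure is confounded, and the within-stratum comparison is the causal one.
Within each level — mild: 1.1% vs 17.0%; moderate: 15.6% vs 41.0%; severe: 47.7% vs 56.4% — Surgical Team W is lower every time.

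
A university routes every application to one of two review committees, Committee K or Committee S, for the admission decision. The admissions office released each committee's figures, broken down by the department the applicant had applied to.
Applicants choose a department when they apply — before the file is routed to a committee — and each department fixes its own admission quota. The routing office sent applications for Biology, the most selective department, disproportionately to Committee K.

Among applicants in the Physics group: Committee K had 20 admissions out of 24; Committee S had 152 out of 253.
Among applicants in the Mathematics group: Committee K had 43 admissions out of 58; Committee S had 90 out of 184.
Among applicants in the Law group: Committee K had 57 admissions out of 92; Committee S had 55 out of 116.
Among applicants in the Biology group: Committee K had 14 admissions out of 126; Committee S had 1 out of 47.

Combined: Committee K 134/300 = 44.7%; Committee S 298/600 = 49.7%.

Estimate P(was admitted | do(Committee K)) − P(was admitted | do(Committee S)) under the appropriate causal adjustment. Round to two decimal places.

The stratified and pooled comparisons disagree (Committee K wins within each department; Committee S wins overall), so the answer turns on the causal role of department.
Nothing the review committee does changes department; the imbalance is an allocation artefact. With department also predicting the outcome, the pooled figure is confounded, and the within-stratum comparison is the causal one.
Adjusting over the population distribution of department: 0.308·(0.833−0.601) + 0.269·(0.741−0.489) + 0.231·(0.620−0.474) + 0.192·(0.111−0.021) = +0.190.

+0.19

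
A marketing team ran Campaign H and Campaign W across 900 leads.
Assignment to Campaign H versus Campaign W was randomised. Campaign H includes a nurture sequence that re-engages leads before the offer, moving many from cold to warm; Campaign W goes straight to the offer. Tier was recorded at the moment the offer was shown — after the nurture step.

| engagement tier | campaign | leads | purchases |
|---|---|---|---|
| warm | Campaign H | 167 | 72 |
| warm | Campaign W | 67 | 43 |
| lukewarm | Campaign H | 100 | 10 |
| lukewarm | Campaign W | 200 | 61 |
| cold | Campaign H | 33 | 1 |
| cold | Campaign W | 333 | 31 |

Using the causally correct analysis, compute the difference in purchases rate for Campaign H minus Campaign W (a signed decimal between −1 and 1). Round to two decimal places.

Because the campaign influences engagement tier, engagement tier is a post-treatment mediator, not a confounder. Stratifying on it would bias the estimate; the causal effect is the crude pooled difference.
The causal difference is the pooled difference: 0.277 − 0.225 = +0.052.

+0.05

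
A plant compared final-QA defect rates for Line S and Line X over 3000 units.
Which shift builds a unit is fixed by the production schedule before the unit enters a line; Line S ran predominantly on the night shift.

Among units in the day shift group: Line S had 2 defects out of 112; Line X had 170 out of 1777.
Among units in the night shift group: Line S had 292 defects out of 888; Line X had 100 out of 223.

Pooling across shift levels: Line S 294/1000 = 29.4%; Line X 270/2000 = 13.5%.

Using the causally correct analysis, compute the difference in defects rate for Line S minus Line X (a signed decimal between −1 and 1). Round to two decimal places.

Here shift is a common cause — it drives both which line a case falls under and the outcome. The crude comparison mixes populations; the stratum-specific rates are the causally relevant ones.
Adjusting over the population distribution of shift: 0.630·(0.018−0.096) + 0.370·(0.329−0.448) = -0.093.

-0.09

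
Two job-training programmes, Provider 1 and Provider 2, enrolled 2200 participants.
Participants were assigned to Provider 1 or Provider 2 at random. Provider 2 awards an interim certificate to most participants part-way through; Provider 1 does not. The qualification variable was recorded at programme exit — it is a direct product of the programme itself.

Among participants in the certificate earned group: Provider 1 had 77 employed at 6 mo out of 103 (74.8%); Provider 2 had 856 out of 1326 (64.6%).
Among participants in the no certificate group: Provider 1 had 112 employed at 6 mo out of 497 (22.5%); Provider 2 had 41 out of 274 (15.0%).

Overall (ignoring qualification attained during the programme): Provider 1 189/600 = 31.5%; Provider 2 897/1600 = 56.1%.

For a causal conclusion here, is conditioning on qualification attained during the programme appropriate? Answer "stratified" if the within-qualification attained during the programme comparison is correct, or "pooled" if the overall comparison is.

Provider 1 is higher inside every qualification attained during the programme stratum but Provider 2 is higher in aggregate. Whether to stratify depends on how qualification attained during the programme relates to the programme.
The distribution of qualification attained during the programme is itself part of what the programme does — it is an intermediate outcome. Holding it fixed would remove that part of the effect; the total effect is the pooled difference.
Pooled: Provider 1 31.5% vs Provider 2 56.1%; Provider 2 is higher overall.

pooled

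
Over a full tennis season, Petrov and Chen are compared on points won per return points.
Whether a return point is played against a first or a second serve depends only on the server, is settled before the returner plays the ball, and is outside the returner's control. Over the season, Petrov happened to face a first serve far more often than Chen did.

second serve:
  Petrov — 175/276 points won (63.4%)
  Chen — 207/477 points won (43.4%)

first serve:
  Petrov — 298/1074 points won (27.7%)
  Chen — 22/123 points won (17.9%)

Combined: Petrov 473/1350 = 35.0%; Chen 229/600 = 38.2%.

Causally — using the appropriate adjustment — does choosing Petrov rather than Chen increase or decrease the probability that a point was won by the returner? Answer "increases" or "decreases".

Within every serve type level Petrov has the higher rate, yet pooled Chen does — Simpson's reversal.
Serve type is set before the player has any effect — it is not caused by the player — and it independently drives the outcome. That makes it a confounder, so the causal comparison is within serve type levels.
Within each level — second serve: 63.4% vs 43.4%; first serve: 27.7% vs 17.9% — Petrov is higher every time.

increases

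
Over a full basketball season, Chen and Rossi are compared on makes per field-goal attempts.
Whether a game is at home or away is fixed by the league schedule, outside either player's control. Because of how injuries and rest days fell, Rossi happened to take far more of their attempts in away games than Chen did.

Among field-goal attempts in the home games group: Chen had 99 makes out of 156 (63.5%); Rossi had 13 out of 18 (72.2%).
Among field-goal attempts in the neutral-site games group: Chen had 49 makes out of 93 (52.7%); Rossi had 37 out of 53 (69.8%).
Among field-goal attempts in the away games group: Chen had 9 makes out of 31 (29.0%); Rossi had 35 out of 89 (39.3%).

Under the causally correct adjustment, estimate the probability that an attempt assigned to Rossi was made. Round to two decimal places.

Game venue is set before the player has any effect — it is not caused by the player — and it independently drives the outcome. That makes it a confounder, so the causal comparison is within game venue levels.
Standardising Rossi to the population game venue mix: 0.395·13/18 + 0.332·37/53 + 0.273·35/89 = 0.625.

0.62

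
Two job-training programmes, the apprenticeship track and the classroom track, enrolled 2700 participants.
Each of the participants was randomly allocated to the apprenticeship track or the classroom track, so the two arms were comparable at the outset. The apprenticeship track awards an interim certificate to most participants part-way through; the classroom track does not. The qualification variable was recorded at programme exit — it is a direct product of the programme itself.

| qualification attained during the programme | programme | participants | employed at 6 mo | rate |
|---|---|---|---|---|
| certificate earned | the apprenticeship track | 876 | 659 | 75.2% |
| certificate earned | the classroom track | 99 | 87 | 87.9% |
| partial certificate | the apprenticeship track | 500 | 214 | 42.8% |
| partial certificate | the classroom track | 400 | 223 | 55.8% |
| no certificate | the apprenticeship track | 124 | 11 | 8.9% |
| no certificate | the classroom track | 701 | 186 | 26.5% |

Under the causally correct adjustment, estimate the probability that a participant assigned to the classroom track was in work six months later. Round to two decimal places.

the classroom track is higher inside every qualification attained during the programme stratum but the apprenticeship track is higher in aggregate. Whether to stratify depends on how qualification attained during the programme relates to the programme.
Qualification attained during the programme here is a post-treatment variable shaped by the programme; conditioning on it would introduce bias rather than remove it. The overall comparison is the causal one.
So P(outcome | do(the classroom track)) is just the pooled rate for the classroom track: 496/1200 = 0.413.

0.41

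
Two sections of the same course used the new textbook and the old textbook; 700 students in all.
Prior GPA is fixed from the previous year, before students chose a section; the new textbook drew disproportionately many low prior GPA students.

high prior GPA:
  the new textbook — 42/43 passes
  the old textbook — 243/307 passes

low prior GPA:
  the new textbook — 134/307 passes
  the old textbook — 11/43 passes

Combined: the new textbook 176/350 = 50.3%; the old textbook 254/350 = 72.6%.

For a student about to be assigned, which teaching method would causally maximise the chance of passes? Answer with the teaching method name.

the new textbook

Prior GPA band is set before the teaching method has any effect — it is not caused by the teaching method — and it independently drives the outcome. That makes it a confounder, so the causal comparison is within prior GPA band levels.
Within each level — high prior GPA: 97.7% vs 79.2%; low prior GPA: 43.6% vs 25.6% — the new textbook is higher every time.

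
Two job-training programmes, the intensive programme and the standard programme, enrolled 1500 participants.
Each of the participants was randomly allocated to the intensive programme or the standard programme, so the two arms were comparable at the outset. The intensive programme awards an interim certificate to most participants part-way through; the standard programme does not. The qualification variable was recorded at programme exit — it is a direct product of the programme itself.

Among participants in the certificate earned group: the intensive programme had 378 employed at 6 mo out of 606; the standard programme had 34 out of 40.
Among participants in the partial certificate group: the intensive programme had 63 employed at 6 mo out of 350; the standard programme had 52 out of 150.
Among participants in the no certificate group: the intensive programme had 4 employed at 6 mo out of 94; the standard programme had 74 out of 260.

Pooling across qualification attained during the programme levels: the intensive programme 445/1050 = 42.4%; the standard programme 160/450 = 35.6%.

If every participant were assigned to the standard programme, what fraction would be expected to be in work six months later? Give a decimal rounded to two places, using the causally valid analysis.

the standard programme is higher inside every qualification attained during the programme stratum but the intensive programme is higher in aggregate. Whether to stratify depends on how qualification attained during the programme relates to the programme.
Because the programme influences qualification attained during the programme, qualification attained during the programme is a post-treatment mediator, not a confounder. Stratifying on it would bias the estimate; the causal effect is the crude pooled difference.
So P(outcome | do(the standard programme)) is just the pooled rate for the standard programme: 160/450 = 0.356.

0.36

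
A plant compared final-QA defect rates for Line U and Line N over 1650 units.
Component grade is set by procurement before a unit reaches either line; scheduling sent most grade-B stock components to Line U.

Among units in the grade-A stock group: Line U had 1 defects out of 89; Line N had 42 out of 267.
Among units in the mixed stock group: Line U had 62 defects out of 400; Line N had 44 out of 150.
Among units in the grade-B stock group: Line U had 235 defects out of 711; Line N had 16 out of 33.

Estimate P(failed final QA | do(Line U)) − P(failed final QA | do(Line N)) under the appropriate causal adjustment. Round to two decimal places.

-0.15

Within every component grade level Line U has the lower rate, yet pooled Line N does — Simpson's reversal.
Component grade is set before the line has any effect — it is not caused by the line — and it independently drives the outcome. That makes it a confounder, so the causal comparison is within component grade levels.
Adjusting over the population distribution of component grade: 0.216·(0.011−0.157) + 0.333·(0.155−0.293) + 0.451·(0.331−0.485) = -0.147.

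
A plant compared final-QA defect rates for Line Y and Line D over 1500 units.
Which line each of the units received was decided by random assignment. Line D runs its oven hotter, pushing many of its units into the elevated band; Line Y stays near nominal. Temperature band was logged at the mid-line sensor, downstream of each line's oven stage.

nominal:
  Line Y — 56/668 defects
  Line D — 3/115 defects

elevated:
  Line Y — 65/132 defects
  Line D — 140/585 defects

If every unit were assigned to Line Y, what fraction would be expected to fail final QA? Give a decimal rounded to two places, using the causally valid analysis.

0.15

Stratifying would compare lines among units the lines themselves sorted into in-process temperature band groups — a form of selection on an intermediate. The unconditioned pooled rates give the total causal effect.
So P(outcome | do(Line Y)) is just the pooled rate for Line Y: 121/800 = 0.151.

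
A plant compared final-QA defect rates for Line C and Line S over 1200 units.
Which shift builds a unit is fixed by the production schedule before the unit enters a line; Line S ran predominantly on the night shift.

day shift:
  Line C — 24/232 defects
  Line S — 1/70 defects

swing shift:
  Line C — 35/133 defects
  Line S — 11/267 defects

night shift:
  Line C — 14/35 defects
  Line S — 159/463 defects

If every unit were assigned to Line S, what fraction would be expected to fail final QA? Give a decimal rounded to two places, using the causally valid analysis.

0.16

Since shift is a pre-existing factor (not a product of the line) and it affects the outcome on its own, it is a confounder. The stratified rates, not the pooled rate, identify the causal effect.
Standardising Line S to the population shift mix: 0.252·1/70 + 0.333·11/267 + 0.415·159/463 = 0.160.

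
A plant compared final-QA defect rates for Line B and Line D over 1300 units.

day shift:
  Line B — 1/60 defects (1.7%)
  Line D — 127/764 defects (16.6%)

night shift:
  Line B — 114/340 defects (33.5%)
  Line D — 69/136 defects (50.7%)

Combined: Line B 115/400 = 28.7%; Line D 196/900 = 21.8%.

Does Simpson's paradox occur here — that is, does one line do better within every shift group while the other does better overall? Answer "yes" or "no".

yes

Within each shift level (day shift 1.7% vs 16.6%; night shift 33.5% vs 50.7%), Line B has the lower rate every time. Pooled: 28.7% vs 21.8% — Line D has the lower rate overall. The two comparisons disagree.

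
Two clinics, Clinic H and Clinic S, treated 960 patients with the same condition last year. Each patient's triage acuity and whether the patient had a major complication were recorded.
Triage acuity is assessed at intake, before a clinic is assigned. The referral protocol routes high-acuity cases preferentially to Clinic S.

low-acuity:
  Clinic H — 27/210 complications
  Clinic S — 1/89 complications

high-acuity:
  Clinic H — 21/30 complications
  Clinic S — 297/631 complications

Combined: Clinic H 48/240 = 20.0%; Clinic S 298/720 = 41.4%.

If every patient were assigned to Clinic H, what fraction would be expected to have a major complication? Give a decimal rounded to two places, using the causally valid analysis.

Here triage acuity is a common cause — it drives both which clinic a case falls under and the outcome. The crude comparison mixes populations; the stratum-specific rates are the causally relevant ones.
Standardising Clinic H to the population triage acuity mix: 0.311·27/210 + 0.689·21/30 = 0.522.

0.52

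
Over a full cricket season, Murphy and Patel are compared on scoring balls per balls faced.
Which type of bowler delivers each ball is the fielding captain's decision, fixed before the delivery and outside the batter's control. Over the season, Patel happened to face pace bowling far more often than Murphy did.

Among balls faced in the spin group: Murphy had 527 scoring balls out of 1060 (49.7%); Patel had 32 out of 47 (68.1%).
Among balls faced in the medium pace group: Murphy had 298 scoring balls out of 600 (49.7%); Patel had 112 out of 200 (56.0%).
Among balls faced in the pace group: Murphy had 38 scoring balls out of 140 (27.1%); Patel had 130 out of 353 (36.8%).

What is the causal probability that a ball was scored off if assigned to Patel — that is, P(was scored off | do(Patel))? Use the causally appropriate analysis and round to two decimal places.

0.58

Bowling type differs across players for reasons unrelated to any effect of the player itself, and it separately predicts the outcome — a classic confounder. We must compare within bowling type levels.
Standardising Patel to the population bowling type mix: 0.461·32/47 + 0.333·112/200 + 0.205·130/353 = 0.576.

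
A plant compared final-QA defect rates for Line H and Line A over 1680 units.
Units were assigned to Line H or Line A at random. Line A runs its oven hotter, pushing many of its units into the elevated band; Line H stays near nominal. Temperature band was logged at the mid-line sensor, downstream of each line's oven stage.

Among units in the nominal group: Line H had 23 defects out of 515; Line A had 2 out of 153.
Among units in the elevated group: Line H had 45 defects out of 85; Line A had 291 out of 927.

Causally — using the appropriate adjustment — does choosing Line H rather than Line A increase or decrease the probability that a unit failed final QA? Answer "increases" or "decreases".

decreases

In-process temperature band is recorded after the line and is itself shifted by it — it sits on the causal path from line to outcome. Conditioning on a mediator would strip out part of the effect we want; the pooled comparison gives the total causal effect.
Pooled: Line H 11.3% vs Line A 27.1%; Line H is lower overall.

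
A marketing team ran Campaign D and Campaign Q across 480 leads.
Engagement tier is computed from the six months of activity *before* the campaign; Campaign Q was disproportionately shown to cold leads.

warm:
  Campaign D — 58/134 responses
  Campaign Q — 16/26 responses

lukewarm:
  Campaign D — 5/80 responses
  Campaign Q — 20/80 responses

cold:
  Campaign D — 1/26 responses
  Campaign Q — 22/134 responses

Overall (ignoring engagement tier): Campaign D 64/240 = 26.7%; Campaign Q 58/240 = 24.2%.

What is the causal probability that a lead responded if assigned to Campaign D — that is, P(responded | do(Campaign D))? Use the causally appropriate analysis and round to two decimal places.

The imbalance in engagement tier arose from how leads were allocated, not from anything the campaign did; and engagement tier independently affects the outcome. The pooled gap is confounded — condition on engagement tier.
Standardising Campaign D to the population engagement tier mix: 0.333·58/134 + 0.333·5/80 + 0.333·1/26 = 0.178.

0.18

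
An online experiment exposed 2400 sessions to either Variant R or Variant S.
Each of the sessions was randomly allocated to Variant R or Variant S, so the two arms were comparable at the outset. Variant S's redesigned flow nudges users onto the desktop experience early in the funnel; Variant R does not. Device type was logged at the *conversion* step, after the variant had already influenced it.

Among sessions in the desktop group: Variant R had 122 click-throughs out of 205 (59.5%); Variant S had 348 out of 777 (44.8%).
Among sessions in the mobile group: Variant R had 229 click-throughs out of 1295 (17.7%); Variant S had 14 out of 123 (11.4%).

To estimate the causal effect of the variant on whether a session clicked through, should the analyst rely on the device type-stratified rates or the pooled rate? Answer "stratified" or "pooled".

pooled

Within every device type level Variant R has the higher rate, yet pooled Variant S does — Simpson's reversal.
Device type is downstream of the variant. One should not condition on a consequence of treatment, so the overall rates are the right comparison.
Pooled: Variant R 23.4% vs Variant S 40.2%; Variant S is higher overall.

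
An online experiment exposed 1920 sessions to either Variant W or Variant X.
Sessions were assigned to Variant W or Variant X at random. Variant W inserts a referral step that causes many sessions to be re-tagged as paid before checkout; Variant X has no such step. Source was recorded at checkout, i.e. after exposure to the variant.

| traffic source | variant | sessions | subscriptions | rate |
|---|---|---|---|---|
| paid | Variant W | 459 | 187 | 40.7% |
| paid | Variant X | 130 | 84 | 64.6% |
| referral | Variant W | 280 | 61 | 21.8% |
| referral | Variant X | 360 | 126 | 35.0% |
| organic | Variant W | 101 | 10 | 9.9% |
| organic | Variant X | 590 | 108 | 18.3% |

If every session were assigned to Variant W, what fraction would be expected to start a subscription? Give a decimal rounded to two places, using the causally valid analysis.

The distribution of traffic source is itself part of what the variant does — it is an intermediate outcome. Holding it fixed would remove that part of the effect; the total effect is the pooled difference.
So P(outcome | do(Variant W)) is just the pooled rate for Variant W: 258/840 = 0.307.

0.31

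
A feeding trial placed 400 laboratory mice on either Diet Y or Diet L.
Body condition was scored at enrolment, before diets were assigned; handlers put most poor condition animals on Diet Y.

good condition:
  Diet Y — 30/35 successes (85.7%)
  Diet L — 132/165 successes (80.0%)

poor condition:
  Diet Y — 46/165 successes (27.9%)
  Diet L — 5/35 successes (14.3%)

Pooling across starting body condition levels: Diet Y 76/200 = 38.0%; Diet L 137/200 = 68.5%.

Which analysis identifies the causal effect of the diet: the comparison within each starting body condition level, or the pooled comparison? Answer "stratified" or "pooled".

Since starting body condition is a pre-existing factor (not a product of the diet) and it affects the outcome on its own, it is a confounder. The stratified rates, not the pooled rate, identify the causal effect.
Within each level — good condition: 85.7% vs 80.0%; poor condition: 27.9% vs 14.3% — Diet Y is higher every time.

stratified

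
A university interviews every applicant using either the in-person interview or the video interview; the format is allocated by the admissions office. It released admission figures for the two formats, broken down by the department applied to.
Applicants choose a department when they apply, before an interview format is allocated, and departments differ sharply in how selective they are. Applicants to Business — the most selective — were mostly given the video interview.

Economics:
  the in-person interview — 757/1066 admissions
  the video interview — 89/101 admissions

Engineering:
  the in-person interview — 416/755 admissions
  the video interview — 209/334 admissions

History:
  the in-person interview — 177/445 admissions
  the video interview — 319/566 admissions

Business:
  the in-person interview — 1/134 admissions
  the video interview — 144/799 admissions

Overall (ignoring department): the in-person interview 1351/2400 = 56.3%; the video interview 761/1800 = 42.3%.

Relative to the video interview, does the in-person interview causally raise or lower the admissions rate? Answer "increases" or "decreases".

Since department is a pre-existing factor (not a product of the interview format) and it affects the outcome on its own, it is a confounder. The stratified rates, not the pooled rate, identify the causal effect.
Within each level — Economics: 71.0% vs 88.1%; Engineering: 55.1% vs 62.6%; History: 39.8% vs 56.4%; Business: 0.7% vs 18.0% — the video interview is higher every time.

decreases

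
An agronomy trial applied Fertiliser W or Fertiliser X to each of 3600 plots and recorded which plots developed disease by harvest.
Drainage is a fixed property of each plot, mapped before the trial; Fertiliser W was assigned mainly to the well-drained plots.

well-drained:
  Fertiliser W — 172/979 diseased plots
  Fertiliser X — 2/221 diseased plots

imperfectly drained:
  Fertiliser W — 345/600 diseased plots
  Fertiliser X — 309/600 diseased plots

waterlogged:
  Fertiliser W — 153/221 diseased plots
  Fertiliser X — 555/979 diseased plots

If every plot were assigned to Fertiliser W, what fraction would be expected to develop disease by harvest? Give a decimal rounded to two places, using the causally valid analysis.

The stratified and pooled comparisons disagree (Fertiliser X wins within each field drainage; Fertiliser W wins overall), so the answer turns on the causal role of field drainage.
Field drainage is set before the fertiliser has any effect — it is not caused by the fertiliser — and it independently drives the outcome. That makes it a confounder, so the causal comparison is within field drainage levels.
Standardising Fertiliser W to the population field drainage mix: 0.333·172/979 + 0.333·345/600 + 0.333·153/221 = 0.481.

0.48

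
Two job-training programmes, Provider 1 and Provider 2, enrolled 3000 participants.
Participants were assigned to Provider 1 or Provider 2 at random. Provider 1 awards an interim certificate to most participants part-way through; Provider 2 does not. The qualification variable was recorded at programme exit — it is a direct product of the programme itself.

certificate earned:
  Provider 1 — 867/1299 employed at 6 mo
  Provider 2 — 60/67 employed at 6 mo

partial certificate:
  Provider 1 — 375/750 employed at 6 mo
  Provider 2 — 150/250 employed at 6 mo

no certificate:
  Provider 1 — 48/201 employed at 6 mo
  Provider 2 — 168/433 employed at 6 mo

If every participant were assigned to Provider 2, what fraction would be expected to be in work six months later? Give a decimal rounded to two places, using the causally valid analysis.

0.50

Because the programme influences qualification attained during the programme, qualification attained during the programme is a post-treatment mediator, not a confounder. Stratifying on it would bias the estimate; the causal effect is the crude pooled difference.
So P(outcome | do(Provider 2)) is just the pooled rate for Provider 2: 378/750 = 0.504.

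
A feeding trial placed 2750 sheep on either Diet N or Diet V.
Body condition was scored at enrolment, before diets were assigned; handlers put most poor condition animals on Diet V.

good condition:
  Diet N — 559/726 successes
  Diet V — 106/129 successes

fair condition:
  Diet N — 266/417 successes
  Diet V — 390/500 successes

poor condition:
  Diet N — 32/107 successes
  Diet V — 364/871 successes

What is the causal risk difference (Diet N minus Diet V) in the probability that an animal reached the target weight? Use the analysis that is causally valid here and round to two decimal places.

-0.11

The stratified and pooled comparisons disagree (Diet V wins within each starting body condition; Diet N wins overall), so the answer turns on the causal role of starting body condition.
Starting body condition is set before the diet has any effect — it is not caused by the diet — and it independently drives the outcome. That makes it a confounder, so the causal comparison is within starting body condition levels.
Adjusting over the population distribution of starting body condition: 0.311·(0.770−0.822) + 0.333·(0.638−0.780) + 0.356·(0.299−0.418) = -0.106.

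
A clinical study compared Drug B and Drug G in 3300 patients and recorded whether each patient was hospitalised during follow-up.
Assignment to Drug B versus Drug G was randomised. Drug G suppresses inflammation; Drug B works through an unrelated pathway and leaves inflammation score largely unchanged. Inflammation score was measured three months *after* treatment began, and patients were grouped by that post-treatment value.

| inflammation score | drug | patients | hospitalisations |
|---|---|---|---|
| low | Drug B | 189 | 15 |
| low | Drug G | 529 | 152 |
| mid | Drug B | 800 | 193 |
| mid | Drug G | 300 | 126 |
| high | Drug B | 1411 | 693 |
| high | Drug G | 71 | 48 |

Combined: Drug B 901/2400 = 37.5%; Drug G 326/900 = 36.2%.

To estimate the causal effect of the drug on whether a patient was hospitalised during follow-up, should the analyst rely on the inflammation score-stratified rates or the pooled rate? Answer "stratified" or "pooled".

pooled

Inflammation score here is a post-treatment variable shaped by the drug; conditioning on it would introduce bias rather than remove it. The overall comparison is the causal one.
Pooled: Drug B 37.5% vs Drug G 36.2%; Drug G is lower overall.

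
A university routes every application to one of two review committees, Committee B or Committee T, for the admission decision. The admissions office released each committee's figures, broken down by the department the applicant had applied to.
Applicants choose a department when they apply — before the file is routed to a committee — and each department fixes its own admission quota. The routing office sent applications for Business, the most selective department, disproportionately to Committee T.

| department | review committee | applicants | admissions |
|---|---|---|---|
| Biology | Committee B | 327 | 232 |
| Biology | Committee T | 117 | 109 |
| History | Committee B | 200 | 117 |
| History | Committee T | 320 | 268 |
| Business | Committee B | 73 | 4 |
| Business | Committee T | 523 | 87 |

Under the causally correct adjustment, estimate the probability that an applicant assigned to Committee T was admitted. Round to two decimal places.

Committee T is higher inside every department stratum but Committee B is higher in aggregate. Whether to stratify depends on how department relates to the review committee.
Nothing the review committee does changes department; the imbalance is an allocation artefact. With department also predicting the outcome, the pooled figure is confounded, and the within-stratum comparison is the causal one.
Standardising Committee T to the population department mix: 0.285·109/117 + 0.333·268/320 + 0.382·87/523 = 0.608.

0.61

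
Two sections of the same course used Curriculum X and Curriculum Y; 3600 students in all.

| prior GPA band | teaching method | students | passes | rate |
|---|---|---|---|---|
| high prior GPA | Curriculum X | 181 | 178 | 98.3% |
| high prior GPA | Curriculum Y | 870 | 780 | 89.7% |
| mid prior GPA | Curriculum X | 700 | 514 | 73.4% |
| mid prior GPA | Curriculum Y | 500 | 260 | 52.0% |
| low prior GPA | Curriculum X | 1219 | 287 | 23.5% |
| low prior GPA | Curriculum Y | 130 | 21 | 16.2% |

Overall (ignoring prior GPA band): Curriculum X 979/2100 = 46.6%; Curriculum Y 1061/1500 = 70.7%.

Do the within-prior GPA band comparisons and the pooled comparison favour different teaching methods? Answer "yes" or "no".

Within each prior GPA band level (high prior GPA 98.3% vs 89.7%; mid prior GPA 73.4% vs 52.0%; low prior GPA 23.5% vs 16.2%), Curriculum X has the higher rate every time. Pooled: 46.6% vs 70.7% — Curriculum Y has the higher rate overall. The two comparisons disagree.

yes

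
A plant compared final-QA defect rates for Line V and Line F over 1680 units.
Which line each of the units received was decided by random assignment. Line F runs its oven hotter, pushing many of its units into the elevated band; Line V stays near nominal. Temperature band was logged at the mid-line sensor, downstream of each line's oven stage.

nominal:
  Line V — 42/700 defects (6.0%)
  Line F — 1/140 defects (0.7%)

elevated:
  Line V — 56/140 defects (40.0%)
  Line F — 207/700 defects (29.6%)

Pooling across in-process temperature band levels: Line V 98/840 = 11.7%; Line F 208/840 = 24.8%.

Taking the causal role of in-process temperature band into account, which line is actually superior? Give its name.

Line V

Within every in-process temperature band level Line F has the lower rate, yet pooled Line V does — Simpson's reversal.
In-process temperature band is recorded after the line and is itself shifted by it — it sits on the causal path from line to outcome. Conditioning on a mediator would strip out part of the effect we want; the pooled comparison gives the total causal effect.
Pooled: Line V 11.7% vs Line F 24.8%; Line V is lower overall.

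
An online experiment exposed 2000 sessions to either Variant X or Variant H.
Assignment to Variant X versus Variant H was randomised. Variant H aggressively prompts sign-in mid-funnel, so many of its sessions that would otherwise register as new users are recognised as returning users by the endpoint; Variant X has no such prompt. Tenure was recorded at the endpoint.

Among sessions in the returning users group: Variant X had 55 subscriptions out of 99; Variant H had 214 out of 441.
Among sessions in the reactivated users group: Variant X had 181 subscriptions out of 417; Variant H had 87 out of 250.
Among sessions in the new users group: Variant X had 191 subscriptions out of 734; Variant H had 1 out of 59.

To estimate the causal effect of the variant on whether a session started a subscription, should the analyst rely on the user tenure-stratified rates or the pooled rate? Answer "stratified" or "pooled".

Because the variant influences user tenure, user tenure is a post-treatment mediator, not a confounder. Stratifying on it would bias the estimate; the causal effect is the crude pooled difference.
Pooled: Variant X 34.2% vs Variant H 40.3%; Variant H is higher overall.

pooled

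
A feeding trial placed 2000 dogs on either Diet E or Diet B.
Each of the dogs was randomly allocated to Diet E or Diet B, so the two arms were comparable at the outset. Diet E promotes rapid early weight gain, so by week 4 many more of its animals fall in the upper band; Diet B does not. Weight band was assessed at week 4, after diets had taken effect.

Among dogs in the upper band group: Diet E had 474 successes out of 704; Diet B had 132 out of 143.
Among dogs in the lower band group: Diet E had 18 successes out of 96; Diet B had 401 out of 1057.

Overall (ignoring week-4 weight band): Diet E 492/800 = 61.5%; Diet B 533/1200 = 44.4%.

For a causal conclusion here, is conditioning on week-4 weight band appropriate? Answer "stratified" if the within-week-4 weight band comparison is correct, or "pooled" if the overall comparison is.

The stratified and pooled comparisons disagree (Diet B wins within each week-4 weight band; Diet E wins overall), so the answer turns on the causal role of week-4 weight band.
Week-4 weight band is recorded after the diet and is itself shifted by it — it sits on the causal path from diet to outcome. Conditioning on a mediator would strip out part of the effect we want; the pooled comparison gives the total causal effect.
Pooled: Diet E 61.5% vs Diet B 44.4%; Diet E is higher overall.

pooled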